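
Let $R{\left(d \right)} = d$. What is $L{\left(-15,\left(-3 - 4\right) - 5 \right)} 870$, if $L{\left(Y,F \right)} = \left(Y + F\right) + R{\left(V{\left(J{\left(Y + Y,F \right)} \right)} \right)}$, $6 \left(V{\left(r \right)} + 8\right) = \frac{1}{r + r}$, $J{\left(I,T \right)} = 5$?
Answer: $- \frac{60871}{2} \approx -30436.0$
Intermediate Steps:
$V{\left(r \right)} = -8 + \frac{1}{12 r}$ ($V{\left(r \right)} = -8 + \frac{1}{6 \left(r + r\right)} = -8 + \frac{1}{6 \cdot 2 r} = -8 + \frac{\frac{1}{2} \frac{1}{r}}{6} = -8 + \frac{1}{12 r}$)
$L{\left(Y,F \right)} = - \frac{479}{60} + F + Y$ ($L{\left(Y,F \right)} = \left(Y + F\right) - \left(8 - \frac{1}{12 \cdot 5}\right) = \left(F + Y\right) + \left(-8 + \frac{1}{12} \cdot \frac{1}{5}\right) = \left(F + Y\right) + \left(-8 + \frac{1}{60}\right) = \left(F + Y\right) - \frac{479}{60} = - \frac{479}{60} + F + Y$)
$L{\left(-15,\left(-3 - 4\right) - 5 \right)} 870 = \left(- \frac{479}{60} - 12 - 15\right) 870 = \left(- \frac{2099}{60}\right) 870 = - \frac{60871}{2}$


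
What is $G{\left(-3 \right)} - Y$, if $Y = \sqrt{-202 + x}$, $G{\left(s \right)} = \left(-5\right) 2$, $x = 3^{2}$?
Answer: $-10 - i \sqrt{193} \approx -10.0 - 13.892 i$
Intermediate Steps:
$x = 9$
$G{\left(s \right)} = -10$
$Y = i \sqrt{193}$ ($Y = \sqrt{-202 + 9} = \sqrt{-193} = i \sqrt{193} \approx 13.892 i$)
$G{\left(-3 \right)} - Y = -10 - i \sqrt{193}$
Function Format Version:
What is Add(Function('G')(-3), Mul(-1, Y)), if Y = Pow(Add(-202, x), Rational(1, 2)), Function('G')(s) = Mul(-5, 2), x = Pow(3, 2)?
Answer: Add(-10, Mul(-1, I, Pow(193, Rational(1, 2)))) ≈ Add(-10.000, Mul(-13.892, I))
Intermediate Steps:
x = 9
Function('G')(s) = -10
Y = Mul(I, Pow(193, Rational(1, 2))) (Y = Pow(Add(-202, 9), Rational(1, 2)) = Pow(-193, Rational(1, 2)) = Mul(I, Pow(193, Rational(1, 2))) ≈ Mul(13.892, I))
Add(Function('G')(-3), Mul(-1, Y)) = Add(-10, Mul(-1, Mul(I, Pow(193, Rational(1, 2))))) = Add(-10, Mul(-1, I, Pow(193, Rational(1, 2))))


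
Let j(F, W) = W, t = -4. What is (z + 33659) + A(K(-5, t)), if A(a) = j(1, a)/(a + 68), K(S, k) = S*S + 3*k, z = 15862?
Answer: 4011214/81 ≈ 49521.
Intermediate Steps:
K(S, k) = S² + 3*k
A(a) = a/(68 + a) (A(a) = a/(a + 68) = a/(68 + a))
(z + 33659) + A(K(-5, t)) = (15862 + 33659) + ((-5)² + 3*(-4))/(68 + ((-5)² + 3*(-4))) = 49521 + (25 - 12)/(68 + (25 - 12)) = 49521 + 13/(68 + 13) = 49521 + 13/81 = 4011214/81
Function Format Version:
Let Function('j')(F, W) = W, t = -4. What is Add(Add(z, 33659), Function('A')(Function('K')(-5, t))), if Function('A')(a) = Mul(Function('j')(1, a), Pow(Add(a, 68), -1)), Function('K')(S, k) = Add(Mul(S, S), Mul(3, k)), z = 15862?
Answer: Rational(4011214, 81) ≈ 49521.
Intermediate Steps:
Function('K')(S, k) = Add(Pow(S, 2), Mul(3, k))
Function('A')(a) = Mul(a, Pow(Add(68, a), -1)) (Function('A')(a) = Mul(a, Pow(Add(a, 68), -1)) = Mul(a, Pow(Add(68, a), -1)))
Add(Add(z, 33659), Function('A')(Function('K')(-5, t))) = Add(Add(15862, 33659), Mul(Add(Pow(-5, 2), Mul(3, -4)), Pow(Add(68, Add(Pow(-5, 2), Mul(3, -4))), -1))) = Add(49521, Mul(Add(25, -12), Pow(Add(68, Add(25, -12)), -1))) = Add(49521, Mul(13, Pow(Add(68, 13), -1))) = Add(49521, Mul(13, Pow(81, -1))) = Add(49521, Mul(13, Rational(1, 81))) = Add(49521, Rational(13, 81)) = Rational(4011214, 81)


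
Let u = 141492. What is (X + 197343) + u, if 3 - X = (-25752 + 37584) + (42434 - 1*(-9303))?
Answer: 275269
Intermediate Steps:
X = -63566 (X = 3 - ((-25752 + 37584) + (42434 - 1*(-9303))) = 3 - (11832 + (42434 + 9303)) = 3 - (11832 + 51737) = 3 - 1*63569 = 3 - 63569 = -63566)
(X + 197343) + u = (-63566 + 197343) + 141492 = 133777 + 141492 = 275269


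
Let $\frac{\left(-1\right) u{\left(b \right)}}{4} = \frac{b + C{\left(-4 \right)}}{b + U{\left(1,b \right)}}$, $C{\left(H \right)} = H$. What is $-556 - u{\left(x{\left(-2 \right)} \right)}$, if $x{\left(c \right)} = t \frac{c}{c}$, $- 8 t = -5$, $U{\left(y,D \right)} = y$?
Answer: $- \frac{7336}{13} \approx -564.31$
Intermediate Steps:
$t = \frac{5}{8}$ ($t = \left(- \frac{1}{8}\right) \left(-5\right) = \frac{5}{8} \approx 0.625$)
$x{\left(c \right)} = \frac{5}{8}$ ($x{\left(c \right)} = \frac{5 \frac{c}{c}}{8} = \frac{5}{8} \cdot 1 = \frac{5}{8}$)
$u{\left(b \right)} = - \frac{4 \left(-4 + b\right)}{1 + b}$ ($u{\left(b \right)} = - 4 \frac{b - 4}{b + 1} = - 4 \frac{-4 + b}{1 + b} = - \frac{4 \left(-4 + b\right)}{1 + b}$)
$-556 - u{\left(x{\left(-2 \right)} \right)} = -556 - \frac{4 \left(4 - \frac{5}{8}\right)}{1 + \frac{5}{8}} = -556 - \frac{4 \left(4 - \frac{5}{8}\right)}{\frac{13}{8}} = -556 - 4 \cdot \frac{8}{13} \cdot \frac{27}{8} = -556 - \frac{108}{13} = - \frac{7336}{13}$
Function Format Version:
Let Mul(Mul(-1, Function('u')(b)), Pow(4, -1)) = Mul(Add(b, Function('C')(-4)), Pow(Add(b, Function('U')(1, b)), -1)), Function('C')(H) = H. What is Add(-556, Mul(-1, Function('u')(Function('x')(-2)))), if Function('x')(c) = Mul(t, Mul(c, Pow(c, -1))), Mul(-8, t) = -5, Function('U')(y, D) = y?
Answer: Rational(-7336, 13) ≈ -564.31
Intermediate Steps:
t = Rational(5, 8) (t = Mul(Rational(-1, 8), -5) = Rational(5, 8) ≈ 0.62500)
Function('x')(c) = Rational(5, 8) (Function('x')(c) = Mul(Rational(5, 8), Mul(c, Pow(c, -1))) = Mul(Rational(5, 8), 1) = Rational(5, 8))
Function('u')(b) = Mul(-4, Pow(Add(1, b), -1), Add(-4, b)) (Function('u')(b) = Mul(-4, Mul(Add(b, -4), Pow(Add(b, 1), -1))) = Mul(-4, Mul(Add(-4, b), Pow(Add(1, b), -1))) = Mul(-4, Mul(Pow(Add(1, b), -1), Add(-4, b))) = Mul(-4, Pow(Add(1, b), -1), Add(-4, b)))
Add(-556, Mul(-1, Function('u')(Function('x')(-2)))) = Add(-556, Mul(-1, Mul(4, Pow(Add(1, Rational(5, 8)), -1), Add(4, Mul(-1, Rational(5, 8)))))) = Add(-556, Mul(-1, Mul(4, Pow(Rational(13, 8), -1), Add(4, Rational(-5, 8))))) = Add(-556, Mul(-1, Mul(4, Rational(8, 13), Rational(27, 8)))) = Add(-556, Mul(-1, Rational(108, 13))) = Add(-556, Rational(-108, 13)) = Rational(-7336, 13)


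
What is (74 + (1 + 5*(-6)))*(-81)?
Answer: -3645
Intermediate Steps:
(74 + (1 + 5*(-6)))*(-81) = (74 + (1 - 30))*(-81) = (74 - 29)*(-81) = 45*(-81) = -3645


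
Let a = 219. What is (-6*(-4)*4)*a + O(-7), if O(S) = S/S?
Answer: 21025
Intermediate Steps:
O(S) = 1
(-6*(-4)*4)*a + O(-7) = (-6*(-4)*4)*219 + 1 = (24*4)*219 + 1 = 96*219 + 1 = 21024 + 1 = 21025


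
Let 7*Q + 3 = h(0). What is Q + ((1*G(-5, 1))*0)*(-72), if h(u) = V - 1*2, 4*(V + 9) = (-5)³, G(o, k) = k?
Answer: -181/28 ≈ -6.4643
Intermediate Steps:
V = -161/4 (V = -9 + (¼)*(-5)³ = -9 + (¼)*(-125) = -9 - 125/4 = -161/4 ≈ -40.250)
h(u) = -169/4 (h(u) = -161/4 - 1*2 = -161/4 - 2 = -169/4)
Q = -181/28 (Q = -3/7 + (⅐)*(-169/4) = -3/7 - 169/28 = -181/28 ≈ -6.4643)
Q + ((1*G(-5, 1))*0)*(-72) = -181/28 + ((1*1)*0)*(-72) = -181/28 + (1*0)*(-72) = -181/28 + 0*(-72) = -181/28 + 0 = -181/28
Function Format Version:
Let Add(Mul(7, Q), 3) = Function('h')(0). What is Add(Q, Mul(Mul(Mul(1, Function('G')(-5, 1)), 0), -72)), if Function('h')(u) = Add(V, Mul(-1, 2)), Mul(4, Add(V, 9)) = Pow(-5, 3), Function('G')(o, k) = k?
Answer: Rational(-181, 28) ≈ -6.4643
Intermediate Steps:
V = Rational(-161, 4) (V = Add(-9, Mul(Rational(1, 4), Pow(-5, 3))) = Add(-9, Mul(Rational(1, 4), -125)) = Add(-9, Rational(-125, 4)) = Rational(-161, 4) ≈ -40.250)
Function('h')(u) = Rational(-169, 4) (Function('h')(u) = Add(Rational(-161, 4), Mul(-1, 2)) = Add(Rational(-161, 4), -2) = Rational(-169, 4))
Q = Rational(-181, 28) (Q = Add(Rational(-3, 7), Mul(Rational(1, 7), Rational(-169, 4))) = Add(Rational(-3, 7), Rational(-169, 28)) = Rational(-181, 28) ≈ -6.4643)
Add(Q, Mul(Mul(Mul(1, Function('G')(-5, 1)), 0), -72)) = Add(Rational(-181, 28), Mul(Mul(Mul(1, 1), 0), -72)) = Add(Rational(-181, 28), Mul(Mul(1, 0), -72)) = Add(Rational(-181, 28), Mul(0, -72)) = Add(Rational(-181, 28), 0) = Rational(-181, 28)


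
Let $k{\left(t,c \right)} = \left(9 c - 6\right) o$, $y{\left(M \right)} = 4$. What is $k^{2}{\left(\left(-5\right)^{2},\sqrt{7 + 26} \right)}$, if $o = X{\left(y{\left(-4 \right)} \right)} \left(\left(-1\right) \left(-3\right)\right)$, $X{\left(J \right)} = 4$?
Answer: $390096 - 15552 \sqrt{33} \approx 3.0076 \cdot 10^{5}$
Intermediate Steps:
$o = 12$ ($o = 4 \left(\left(-1\right) \left(-3\right)\right) = 4 \cdot 3 = 12$)
$k{\left(t,c \right)} = -72 + 108 c$ ($k{\left(t,c \right)} = \left(9 c - 6\right) 12 = \left(-6 + 9 c\right) 12 = -72 + 108 c$)
$k^{2}{\left(\left(-5\right)^{2},\sqrt{7 + 26} \right)} = \left(-72 + 108 \sqrt{7 + 26}\right)^{2} = \left(-72 + 108 \sqrt{33}\right)^{2}$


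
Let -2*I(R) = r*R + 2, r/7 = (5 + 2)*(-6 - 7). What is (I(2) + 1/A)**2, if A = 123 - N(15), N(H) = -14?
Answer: 7592159689/18769 ≈ 4.0451e+5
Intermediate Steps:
r = -637 (r = 7*((5 + 2)*(-6 - 7)) = 7*(7*(-13)) = 7*(-91) = -637)
I(R) = -1 + 637*R/2 (I(R) = -(-637*R + 2)/2 = -(2 - 637*R)/2 = -1 + 637*R/2)
A = 137 (A = 123 - 1*(-14) = 123 + 14 = 137)
(I(2) + 1/A)**2 = ((-1 + (637/2)*2) + 1/137)**2 = ((-1 + 637) + 1/137)**2 = (636 + 1/137)**2 = (87133/137)**2 = 7592159689/18769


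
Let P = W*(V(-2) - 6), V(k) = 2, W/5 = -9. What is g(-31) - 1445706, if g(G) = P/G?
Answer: -44817066/31 ≈ -1.4457e+6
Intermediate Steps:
W = -45 (W = 5*(-9) = -45)
P = 180 (P = -45*(2 - 6) = -45*(-4) = 180)
g(G) = 180/G
g(-31) - 1445706 = 180/(-31) - 1445706 = 180*(-1/31) - 1445706 = -180/31 - 1445706 = -44817066/31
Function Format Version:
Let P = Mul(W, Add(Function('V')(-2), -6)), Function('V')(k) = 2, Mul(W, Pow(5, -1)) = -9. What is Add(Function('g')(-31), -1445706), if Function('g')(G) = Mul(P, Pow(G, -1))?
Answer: Rational(-44817066, 31) ≈ -1.4457e+6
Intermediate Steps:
W = -45 (W = Mul(5, -9) = -45)
P = 180 (P = Mul(-45, Add(2, -6)) = Mul(-45, -4) = 180)
Function('g')(G) = Mul(180, Pow(G, -1))
Add(Function('g')(-31), -1445706) = Add(Mul(180, Pow(-31, -1)), -1445706) = Add(Mul(180, Rational(-1, 31)), -1445706) = Add(Rational(-180, 31), -1445706) = Rational(-44817066, 31)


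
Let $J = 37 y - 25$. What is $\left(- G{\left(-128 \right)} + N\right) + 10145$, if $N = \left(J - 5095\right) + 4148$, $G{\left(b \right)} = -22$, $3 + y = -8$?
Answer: $8788$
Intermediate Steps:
$y = -11$ ($y = -3 - 8 = -11$)
$J = -432$ ($J = 37 \left(-11\right) - 25 = -407 - 25 = -432$)
$N = -1379$ ($N = \left(-432 - 5095\right) + 4148 = -5527 + 4148 = -1379$)
$\left(- G{\left(-128 \right)} + N\right) + 10145 = \left(\left(-1\right) \left(-22\right) - 1379\right) + 10145 = \left(22 - 1379\right) + 10145 = -1357 + 10145 = 8788$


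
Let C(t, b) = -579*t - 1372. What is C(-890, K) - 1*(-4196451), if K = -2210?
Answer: 4710389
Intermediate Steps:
C(t, b) = -1372 - 579*t
C(-890, K) - 1*(-4196451) = (-1372 - 579*(-890)) - 1*(-4196451) = (-1372 + 515310) + 4196451 = 513938 + 4196451 = 4710389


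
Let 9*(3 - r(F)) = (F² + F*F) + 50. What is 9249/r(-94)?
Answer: -83241/17695 ≈ -4.7042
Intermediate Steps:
r(F) = -23/9 - 2*F²/9 (r(F) = 3 - ((F² + F*F) + 50)/9 = 3 - ((F² + F²) + 50)/9 = 3 - (2*F² + 50)/9 = 3 - (50 + 2*F²)/9 = 3 + (-50/9 - 2*F²/9) = -23/9 - 2*F²/9)
9249/r(-94) = 9249/(-23/9 - 2/9*(-94)²) = 9249/(-23/9 - 2/9*8836) = 9249/(-23/9 - 17672/9) = 9249/(-17695/9) = 9249*(-9/17695) = -83241/17695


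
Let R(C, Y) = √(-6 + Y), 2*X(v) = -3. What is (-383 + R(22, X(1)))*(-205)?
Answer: 78515 - 205*I*√30/2 ≈ 78515.0 - 561.42*I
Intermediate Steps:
X(v) = -3/2 (X(v) = (½)*(-3) = -3/2)
(-383 + R(22, X(1)))*(-205) = (-383 + √(-6 - 3/2))*(-205) = (-383 + √(-15/2))*(-205) = (-383 + I*√30/2)*(-205) = 78515 - 205*I*√30/2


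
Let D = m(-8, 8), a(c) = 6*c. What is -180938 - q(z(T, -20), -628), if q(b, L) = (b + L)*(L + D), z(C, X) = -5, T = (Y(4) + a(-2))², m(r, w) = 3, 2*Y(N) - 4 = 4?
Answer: -576563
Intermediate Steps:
Y(N) = 4 (Y(N) = 2 + (½)*4 = 2 + 2 = 4)
T = 64 (T = (4 + 6*(-2))² = (4 - 12)² = (-8)² = 64)
D = 3
q(b, L) = (3 + L)*(L + b) (q(b, L) = (b + L)*(L + 3) = (L + b)*(3 + L) = (3 + L)*(L + b))
-180938 - q(z(T, -20), -628) = -180938 - ((-628)² + 3*(-628) + 3*(-5) - 628*(-5)) = -180938 - (394384 - 1884 - 15 + 3140) = -180938 - 1*395625 = -180938 - 395625 = -576563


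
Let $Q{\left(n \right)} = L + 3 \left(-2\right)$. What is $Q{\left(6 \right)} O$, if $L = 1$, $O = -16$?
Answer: $80$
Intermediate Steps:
$Q{\left(n \right)} = -5$ ($Q{\left(n \right)} = 1 + 3 \left(-2\right) = 1 - 6 = -5$)
$Q{\left(6 \right)} O = \left(-5\right) \left(-16\right) = 80$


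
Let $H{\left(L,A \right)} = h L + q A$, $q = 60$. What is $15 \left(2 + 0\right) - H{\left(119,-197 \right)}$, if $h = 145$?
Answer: $-5405$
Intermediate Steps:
$H{\left(L,A \right)} = 60 A + 145 L$ ($H{\left(L,A \right)} = 145 L + 60 A = 60 A + 145 L$)
$15 \left(2 + 0\right) - H{\left(119,-197 \right)} = 15 \left(2 + 0\right) - \left(60 \left(-197\right) + 145 \cdot 119\right) = 15 \cdot 2 - \left(-11820 + 17255\right) = 30 - 5435 = -5405$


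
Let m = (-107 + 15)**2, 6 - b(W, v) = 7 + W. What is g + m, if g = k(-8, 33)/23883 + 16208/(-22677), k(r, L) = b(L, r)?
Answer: 509296716038/60177199 ≈ 8463.3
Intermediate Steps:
b(W, v) = -1 - W (b(W, v) = 6 - (7 + W) = 6 + (-7 - W) = -1 - W)
k(r, L) = -1 - L
g = -43096298/60177199 (g = (-1 - 1*33)/23883 + 16208/(-22677) = (-1 - 33)*(1/23883) + 16208*(-1/22677) = -34*1/23883 - 16208/22677 = -34/23883 - 16208/22677 = -43096298/60177199 ≈ -0.71616)
m = 8464 (m = (-92)**2 = 8464)
g + m = -43096298/60177199 + 8464 = 509296716038/60177199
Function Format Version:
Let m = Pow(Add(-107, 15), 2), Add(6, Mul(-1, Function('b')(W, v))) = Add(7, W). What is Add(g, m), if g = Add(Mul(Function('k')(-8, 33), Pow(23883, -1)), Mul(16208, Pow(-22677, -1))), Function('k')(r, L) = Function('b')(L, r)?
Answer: Rational(509296716038, 60177199) ≈ 8463.3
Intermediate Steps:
Function('b')(W, v) = Add(-1, Mul(-1, W)) (Function('b')(W, v) = Add(6, Mul(-1, Add(7, W))) = Add(6, Add(-7, Mul(-1, W))) = Add(-1, Mul(-1, W)))
Function('k')(r, L) = Add(-1, Mul(-1, L))
g = Rational(-43096298, 60177199) (g = Add(Mul(Add(-1, Mul(-1, 33)), Pow(23883, -1)), Mul(16208, Pow(-22677, -1))) = Add(Mul(Add(-1, -33), Rational(1, 23883)), Mul(16208, Rational(-1, 22677))) = Add(Mul(-34, Rational(1, 23883)), Rational(-16208, 22677)) = Add(Rational(-34, 23883), Rational(-16208, 22677)) = Rational(-43096298, 60177199) ≈ -0.71616)
m = 8464 (m = Pow(-92, 2) = 8464)
Add(g, m) = Add(Rational(-43096298, 60177199), 8464) = Rational(509296716038, 60177199)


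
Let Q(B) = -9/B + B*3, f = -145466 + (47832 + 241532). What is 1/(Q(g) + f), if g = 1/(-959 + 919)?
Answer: 40/5770317 ≈ 6.9320e-6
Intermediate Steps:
f = 143898 (f = -145466 + 289364 = 143898)
g = -1/40 (g = 1/(-40) = -1/40 ≈ -0.025000)
Q(B) = -9/B + 3*B
1/(Q(g) + f) = 1/((-9/(-1/40) + 3*(-1/40)) + 143898) = 1/((-9*(-40) - 3/40) + 143898) = 1/((360 - 3/40) + 143898) = 1/(14397/40 + 143898) = 1/(5770317/40) = 40/5770317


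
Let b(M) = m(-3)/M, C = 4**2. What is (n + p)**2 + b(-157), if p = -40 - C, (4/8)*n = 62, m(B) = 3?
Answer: 725965/157 ≈ 4624.0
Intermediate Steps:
C = 16
n = 124 (n = 2*62 = 124)
p = -56 (p = -40 - 1*16 = -40 - 16 = -56)
b(M) = 3/M
(n + p)**2 + b(-157) = (124 - 56)**2 + 3/(-157) = 68**2 + 3*(-1/157) = 4624 - 3/157 = 725965/157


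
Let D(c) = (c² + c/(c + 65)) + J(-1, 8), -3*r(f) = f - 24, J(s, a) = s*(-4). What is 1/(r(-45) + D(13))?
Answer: 6/1177 ≈ 0.0050977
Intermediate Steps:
J(s, a) = -4*s
r(f) = 8 - f/3 (r(f) = -(f - 24)/3 = -(-24 + f)/3 = 8 - f/3)
D(c) = 4 + c² + c/(65 + c) (D(c) = (c² + c/(c + 65)) - 4*(-1) = (c² + c/(65 + c)) + 4 = 4 + c² + c/(65 + c))
1/(r(-45) + D(13)) = 1/((8 - ⅓*(-45)) + (260 + 13³ + 5*13 + 65*13²)/(65 + 13)) = 1/((8 + 15) + (260 + 2197 + 65 + 65*169)/78) = 1/(23 + (260 + 2197 + 65 + 10985)/78) = 1/(23 + (1/78)*13507) = 1/(23 + 1039/6) = 1/(1177/6) = 6/1177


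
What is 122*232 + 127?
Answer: 28431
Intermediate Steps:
122*232 + 127 = 28304 + 127 = 28431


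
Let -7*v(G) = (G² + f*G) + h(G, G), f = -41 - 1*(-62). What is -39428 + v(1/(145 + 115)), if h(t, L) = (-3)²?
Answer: -18657943461/473200 ≈ -39429.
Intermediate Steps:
h(t, L) = 9
f = 21 (f = -41 + 62 = 21)
v(G) = -9/7 - 3*G - G²/7 (v(G) = -((G² + 21*G) + 9)/7 = -(9 + G² + 21*G)/7 = -9/7 - 3*G - G²/7)
-39428 + v(1/(145 + 115)) = -39428 + (-9/7 - 3/(145 + 115) - 1/(7*(145 + 115)²)) = -39428 + (-9/7 - 3/260 - (1/260)²/7) = -39428 + (-9/7 - 3*1/260 - (1/260)²/7) = -39428 + (-9/7 - 3/260 - ⅐*1/67600) = -39428 + (-9/7 - 3/260 - 1/473200) = -39428 - 613861/473200 = -18657943461/473200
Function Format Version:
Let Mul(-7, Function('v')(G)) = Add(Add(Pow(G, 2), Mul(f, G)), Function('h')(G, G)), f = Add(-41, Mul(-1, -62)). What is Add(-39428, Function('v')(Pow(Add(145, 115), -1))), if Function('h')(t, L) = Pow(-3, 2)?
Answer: Rational(-18657943461, 473200) ≈ -39429.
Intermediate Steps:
Function('h')(t, L) = 9
f = 21 (f = Add(-41, 62) = 21)
Function('v')(G) = Add(Rational(-9, 7), Mul(-3, G), Mul(Rational(-1, 7), Pow(G, 2))) (Function('v')(G) = Mul(Rational(-1, 7), Add(Add(Pow(G, 2), Mul(21, G)), 9)) = Mul(Rational(-1, 7), Add(9, Pow(G, 2), Mul(21, G))) = Add(Rational(-9, 7), Mul(-3, G), Mul(Rational(-1, 7), Pow(G, 2))))
Add(-39428, Function('v')(Pow(Add(145, 115), -1))) = Add(-39428, Add(Rational(-9, 7), Mul(-3, Pow(Add(145, 115), -1)), Mul(Rational(-1, 7), Pow(Pow(Add(145, 115), -1), 2)))) = Add(-39428, Add(Rational(-9, 7), Mul(-3, Pow(260, -1)), Mul(Rational(-1, 7), Pow(Pow(260, -1), 2)))) = Add(-39428, Add(Rational(-9, 7), Mul(-3, Rational(1, 260)), Mul(Rational(-1, 7), Pow(Rational(1, 260), 2)))) = Add(-39428, Add(Rational(-9, 7), Rational(-3, 260), Mul(Rational(-1, 7), Rational(1, 67600)))) = Add(-39428, Add(Rational(-9, 7), Rational(-3, 260), Rational(-1, 473200))) = Add(-39428, Rational(-613861, 473200)) = Rational(-18657943461, 473200)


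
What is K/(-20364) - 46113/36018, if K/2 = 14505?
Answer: -27554546/10187091 ≈ -2.7048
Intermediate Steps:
K = 29010 (K = 2*14505 = 29010)
K/(-20364) - 46113/36018 = 29010/(-20364) - 46113/36018 = 29010*(-1/20364) - 46113*1/36018 = -4835/3394 - 15371/12006 = -27554546/10187091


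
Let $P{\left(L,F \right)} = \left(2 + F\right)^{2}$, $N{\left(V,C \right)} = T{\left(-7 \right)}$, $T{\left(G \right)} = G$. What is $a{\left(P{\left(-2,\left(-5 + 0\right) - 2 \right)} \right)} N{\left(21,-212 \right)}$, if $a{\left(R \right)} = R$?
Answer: $-175$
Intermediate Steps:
$N{\left(V,C \right)} = -7$
$a{\left(P{\left(-2,\left(-5 + 0\right) - 2 \right)} \right)} N{\left(21,-212 \right)} = \left(2 + \left(\left(-5 + 0\right) - 2\right)\right)^{2} \left(-7\right) = \left(2 - 7\right)^{2} \left(-7\right) = \left(-5\right)^{2} \left(-7\right) = 25 \left(-7\right) = -175$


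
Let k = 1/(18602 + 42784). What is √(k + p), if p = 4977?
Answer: √18754535498478/61386 ≈ 70.548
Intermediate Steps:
k = 1/61386 ≈ 1.6290e-5
√(k + p) = √(1/61386 + 4977) = √(305518123/61386) = √18754535498478/61386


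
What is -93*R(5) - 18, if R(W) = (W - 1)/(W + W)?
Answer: -276/5 ≈ -55.200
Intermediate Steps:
R(W) = (-1 + W)/(2*W) (R(W) = (-1 + W)/((2*W)) = (-1 + W)*(1/(2*W)) = (-1 + W)/(2*W))
-93*R(5) - 18 = -93*(-1 + 5)/(2*5) - 18 = -93*4/(2*5) - 18 = -93*2/5 - 18 = -186/5 - 18 = -276/5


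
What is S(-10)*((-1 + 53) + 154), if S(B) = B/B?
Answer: 206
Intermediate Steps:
S(B) = 1
S(-10)*((-1 + 53) + 154) = 1*((-1 + 53) + 154) = 1*(52 + 154) = 1*206 = 206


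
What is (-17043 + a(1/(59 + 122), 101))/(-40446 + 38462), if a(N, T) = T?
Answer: 8471/992 ≈ 8.5393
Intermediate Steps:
(-17043 + a(1/(59 + 122), 101))/(-40446 + 38462) = (-17043 + 101)/(-40446 + 38462) = -16942/(-1984) = -16942*(-1/1984) = 8471/992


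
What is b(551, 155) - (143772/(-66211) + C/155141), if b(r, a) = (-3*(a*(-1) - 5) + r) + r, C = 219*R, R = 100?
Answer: 16271223379034/10272040751 ≈ 1584.0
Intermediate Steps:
C = 21900 (C = 219*100 = 21900)
b(r, a) = 15 + 2*r + 3*a (b(r, a) = (-3*(-a - 5) + r) + r = (-3*(-5 - a) + r) + r = ((15 + 3*a) + r) + r = (15 + r + 3*a) + r = 15 + 2*r + 3*a)
b(551, 155) - (143772/(-66211) + C/155141) = (15 + 2*551 + 3*155) - (143772/(-66211) + 21900/155141) = (15 + 1102 + 465) - (143772*(-1/66211) + 21900*(1/155141)) = 1582 - (-143772/66211 + 21900/155141) = 1582 - 1*(-20854910952/10272040751) = 1582 + 20854910952/10272040751 = 16271223379034/10272040751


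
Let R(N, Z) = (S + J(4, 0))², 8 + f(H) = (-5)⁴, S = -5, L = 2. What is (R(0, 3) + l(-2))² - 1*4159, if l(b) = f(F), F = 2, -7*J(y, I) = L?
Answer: 988700645/2401 ≈ 4.1179e+5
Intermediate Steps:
J(y, I) = -2/7 (J(y, I) = -⅐*2 = -2/7)
f(H) = 617 (f(H) = -8 + (-5)⁴ = -8 + 625 = 617)
l(b) = 617
R(N, Z) = 1369/49 (R(N, Z) = (-5 - 2/7)² = (-37/7)² = 1369/49)
(R(0, 3) + l(-2))² - 1*4159 = (1369/49 + 617)² - 1*4159 = (31602/49)² - 4159 = 998686404/2401 - 4159 = 988700645/2401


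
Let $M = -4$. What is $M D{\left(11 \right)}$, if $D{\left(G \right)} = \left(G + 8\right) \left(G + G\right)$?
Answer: $-1672$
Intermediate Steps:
$D{\left(G \right)} = 2 G \left(8 + G\right)$ ($D{\left(G \right)} = \left(8 + G\right) 2 G = 2 G \left(8 + G\right)$)
$M D{\left(11 \right)} = - 4 \cdot 2 \cdot 11 \left(8 + 11\right) = - 4 \cdot 2 \cdot 11 \cdot 19 = \left(-4\right) 418 = -1672$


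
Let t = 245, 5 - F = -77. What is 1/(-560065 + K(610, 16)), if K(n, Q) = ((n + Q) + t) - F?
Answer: -1/559276 ≈ -1.7880e-6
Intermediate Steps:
F = 82 (F = 5 - 1*(-77) = 5 + 77 = 82)
K(n, Q) = 163 + Q + n (K(n, Q) = ((n + Q) + 245) - 1*82 = ((Q + n) + 245) - 82 = (245 + Q + n) - 82 = 163 + Q + n)
1/(-560065 + K(610, 16)) = 1/(-560065 + (163 + 16 + 610)) = 1/(-560065 + 789) = 1/(-559276) = -1/559276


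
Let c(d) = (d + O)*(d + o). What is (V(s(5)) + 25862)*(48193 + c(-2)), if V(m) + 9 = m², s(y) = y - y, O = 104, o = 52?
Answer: 1377783929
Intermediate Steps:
s(y) = 0
c(d) = (52 + d)*(104 + d) (c(d) = (d + 104)*(d + 52) = (104 + d)*(52 + d) = (52 + d)*(104 + d))
V(m) = -9 + m²
(V(s(5)) + 25862)*(48193 + c(-2)) = ((-9 + 0²) + 25862)*(48193 + (5408 + (-2)² + 156*(-2))) = ((-9 + 0) + 25862)*(48193 + (5408 + 4 - 312)) = (-9 + 25862)*(48193 + 5100) = 25853*53293 = 1377783929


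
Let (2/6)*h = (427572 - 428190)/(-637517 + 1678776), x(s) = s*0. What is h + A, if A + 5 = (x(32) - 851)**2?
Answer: 754075600910/1041259 ≈ 7.2420e+5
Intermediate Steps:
x(s) = 0
h = -1854/1041259 (h = 3*((427572 - 428190)/(-637517 + 1678776)) = 3*(-618/1041259) = -1854/1041259 ≈ -0.0017805)
A = 724196 (A = -5 + (0 - 851)**2 = -5 + (-851)**2 = -5 + 724201 = 724196)
h + A = -1854/1041259 + 724196 = 754075600910/1041259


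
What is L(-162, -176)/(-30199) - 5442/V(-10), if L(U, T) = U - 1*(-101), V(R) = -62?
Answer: 82173370/936169 ≈ 87.776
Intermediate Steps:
L(U, T) = 101 + U (L(U, T) = U + 101 = 101 + U)
L(-162, -176)/(-30199) - 5442/V(-10) = (101 - 162)/(-30199) - 5442/(-62) = -61*(-1/30199) - 5442*(-1/62) = 61/30199 + 2721/31 = 82173370/936169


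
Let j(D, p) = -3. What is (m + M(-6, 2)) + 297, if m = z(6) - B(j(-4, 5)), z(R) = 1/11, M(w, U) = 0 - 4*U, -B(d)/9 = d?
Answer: 2883/11 ≈ 262.09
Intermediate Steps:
B(d) = -9*d
M(w, U) = -4*U
z(R) = 1/11
m = -296/11 (m = 1/11 - (-9)*(-3) = 1/11 - 1*27 = 1/11 - 27 = -296/11 ≈ -26.909)
(m + M(-6, 2)) + 297 = (-296/11 - 4*2) + 297 = (-296/11 - 8) + 297 = -384/11 + 297 = 2883/11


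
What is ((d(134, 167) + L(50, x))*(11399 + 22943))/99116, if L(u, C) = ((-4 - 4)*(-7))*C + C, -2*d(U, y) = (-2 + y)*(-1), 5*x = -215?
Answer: -81339027/99116 ≈ -820.64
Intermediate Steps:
x = -43 (x = (⅕)*(-215) = -43)
d(U, y) = -1 + y/2 (d(U, y) = -(-2 + y)*(-1)/2 = -(2 - y)/2 = -1 + y/2)
L(u, C) = 57*C (L(u, C) = (-8*(-7))*C + C = 56*C + C = 57*C)
((d(134, 167) + L(50, x))*(11399 + 22943))/99116 = (((-1 + (½)*167) + 57*(-43))*(11399 + 22943))/99116 = (((-1 + 167/2) - 2451)*34342)*(1/99116) = ((165/2 - 2451)*34342)*(1/99116) = -4737/2*34342*(1/99116) = -81339027*1/99116 = -81339027/99116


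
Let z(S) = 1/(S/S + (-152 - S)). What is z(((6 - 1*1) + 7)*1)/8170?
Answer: -1/1331710 ≈ -7.5091e-7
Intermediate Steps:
z(S) = 1/(-151 - S) (z(S) = 1/(1 + (-152 - S)) = 1/(-151 - S))
z(((6 - 1*1) + 7)*1)/8170 = -1/(151 + ((6 - 1*1) + 7)*1)/8170 = -1/(151 + ((6 - 1) + 7)*1)*(1/8170) = -1/(151 + (5 + 7)*1)*(1/8170) = -1/(151 + 12*1)*(1/8170) = -1/(151 + 12)*(1/8170) = -1/163*(1/8170) = -1*1/163*(1/8170) = -1/163*1/8170 = -1/1331710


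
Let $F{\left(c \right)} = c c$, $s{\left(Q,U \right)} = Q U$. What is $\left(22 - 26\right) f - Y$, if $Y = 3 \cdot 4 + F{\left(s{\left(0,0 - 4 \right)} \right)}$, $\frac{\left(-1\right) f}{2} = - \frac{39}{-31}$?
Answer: $- \frac{60}{31} \approx -1.9355$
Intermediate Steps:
$F{\left(c \right)} = c^{2}$
$f = - \frac{78}{31}$ ($f = - 2 \left(- \frac{39}{-31}\right) = - 2 \left(\left(-39\right) \left(- \frac{1}{31}\right)\right) = \left(-2\right) \frac{39}{31} = - \frac{78}{31} \approx -2.5161$)
$Y = 12$ ($Y = 3 \cdot 4 + \left(0 \left(0 - 4\right)\right)^{2} = 12 + \left(0 \left(0 - 4\right)\right)^{2} = 12 + \left(0 \left(-4\right)\right)^{2} = 12 + 0^{2} = 12 + 0 = 12$)
$\left(22 - 26\right) f - Y = \left(22 - 26\right) \left(- \frac{78}{31}\right) - 12 = \left(-4\right) \left(- \frac{78}{31}\right) - 12 = \frac{312}{31} - 12 = - \frac{60}{31}$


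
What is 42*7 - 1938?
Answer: -1644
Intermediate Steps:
42*7 - 1938 = 294 - 1938 = -1644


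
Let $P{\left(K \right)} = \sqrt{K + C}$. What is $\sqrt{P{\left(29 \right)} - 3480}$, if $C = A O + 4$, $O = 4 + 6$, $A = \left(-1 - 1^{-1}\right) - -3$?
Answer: $\sqrt{-3480 + \sqrt{43}} \approx 58.936 i$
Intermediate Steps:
$A = 1$ ($A = \left(-1 - 1\right) + 3 = -2 + 3 = 1$)
$O = 10$
$C = 14$ ($C = 1 \cdot 10 + 4 = 10 + 4 = 14$)
$P{\left(K \right)} = \sqrt{14 + K}$ ($P{\left(K \right)} = \sqrt{K + 14} = \sqrt{14 + K}$)
$\sqrt{P{\left(29 \right)} - 3480} = \sqrt{\sqrt{14 + 29} - 3480} = \sqrt{\sqrt{43} - 3480} = \sqrt{-3480 + \sqrt{43}}$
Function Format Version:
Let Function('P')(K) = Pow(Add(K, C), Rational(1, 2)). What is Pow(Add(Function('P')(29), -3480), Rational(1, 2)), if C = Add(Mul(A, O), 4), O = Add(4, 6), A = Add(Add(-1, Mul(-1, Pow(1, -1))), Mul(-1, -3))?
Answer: Pow(Add(-3480, Pow(43, Rational(1, 2))), Rational(1, 2)) ≈ Mul(58.936, I)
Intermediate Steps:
A = 1 (A = Add(Add(-1, Mul(-1, 1)), 3) = Add(Add(-1, -1), 3) = Add(-2, 3) = 1)
O = 10
C = 14 (C = Add(Mul(1, 10), 4) = Add(10, 4) = 14)
Function('P')(K) = Pow(Add(14, K), Rational(1, 2)) (Function('P')(K) = Pow(Add(K, 14), Rational(1, 2)) = Pow(Add(14, K), Rational(1, 2)))
Pow(Add(Function('P')(29), -3480), Rational(1, 2)) = Pow(Add(Pow(Add(14, 29), Rational(1, 2)), -3480), Rational(1, 2)) = Pow(Add(Pow(43, Rational(1, 2)), -3480), Rational(1, 2)) = Pow(Add(-3480, Pow(43, Rational(1, 2))), Rational(1, 2))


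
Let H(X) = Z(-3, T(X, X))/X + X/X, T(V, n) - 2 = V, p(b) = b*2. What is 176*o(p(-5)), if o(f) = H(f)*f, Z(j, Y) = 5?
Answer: -880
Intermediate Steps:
p(b) = 2*b
T(V, n) = 2 + V
H(X) = 1 + 5/X (H(X) = 5/X + X/X = 5/X + 1 = 1 + 5/X)
o(f) = 5 + f (o(f) = ((5 + f)/f)*f = 5 + f)
176*o(p(-5)) = 176*(5 + 2*(-5)) = 176*(5 - 10) = 176*(-5) = -880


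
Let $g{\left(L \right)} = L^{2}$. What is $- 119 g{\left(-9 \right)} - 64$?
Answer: $-9703$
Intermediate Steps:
$- 119 g{\left(-9 \right)} - 64 = - 119 \left(-9\right)^{2} - 64 = \left(-119\right) 81 - 64 = -9639 - 64 = -9703$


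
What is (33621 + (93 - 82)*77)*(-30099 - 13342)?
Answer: -1497324388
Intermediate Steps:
(33621 + (93 - 82)*77)*(-30099 - 13342) = (33621 + 11*77)*(-43441) = (33621 + 847)*(-43441) = 34468*(-43441) = -1497324388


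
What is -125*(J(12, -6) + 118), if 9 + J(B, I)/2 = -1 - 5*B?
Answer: 2750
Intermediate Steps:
J(B, I) = -20 - 10*B (J(B, I) = -18 + 2*(-1 - 5*B) = -18 + (-2 - 10*B) = -20 - 10*B)
-125*(J(12, -6) + 118) = -125*((-20 - 10*12) + 118) = -125*((-20 - 120) + 118) = -125*(-140 + 118) = -125*(-22) = 2750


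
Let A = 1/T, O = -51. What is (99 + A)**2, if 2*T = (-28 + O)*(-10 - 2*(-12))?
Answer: 2997124516/305809 ≈ 9800.6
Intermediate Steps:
T = -553 (T = ((-28 - 51)*(-10 - 2*(-12)))/2 = (-79*(-10 + 24))/2 = (-79*14)/2 = (1/2)*(-1106) = -553)
A = -1/553 (A = 1/(-553) = -1/553 ≈ -0.0018083)
(99 + A)**2 = (99 - 1/553)**2 = (54746/553)**2 = 2997124516/305809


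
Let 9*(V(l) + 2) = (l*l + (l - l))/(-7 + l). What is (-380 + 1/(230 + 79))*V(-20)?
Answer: 104033234/75087 ≈ 1385.5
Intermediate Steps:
V(l) = -2 + l²/(9*(-7 + l)) (V(l) = -2 + ((l*l + (l - l))/(-7 + l))/9 = -2 + ((l² + 0)/(-7 + l))/9 = -2 + (l²/(-7 + l))/9 = -2 + l²/(9*(-7 + l)))
(-380 + 1/(230 + 79))*V(-20) = (-380 + 1/(230 + 79))*((126 + (-20)² - 18*(-20))/(9*(-7 - 20))) = (-380 + 1/309)*((⅑)*(126 + 400 + 360)/(-27)) = (-380 + 1/309)*((⅑)*(-1/27)*886) = -117419/309*(-886/243) = 104033234/75087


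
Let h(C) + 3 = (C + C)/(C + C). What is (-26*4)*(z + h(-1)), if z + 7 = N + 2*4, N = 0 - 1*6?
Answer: 728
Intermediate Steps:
N = -6 (N = 0 - 6 = -6)
h(C) = -2 (h(C) = -3 + (C + C)/(C + C) = -3 + (2*C)/((2*C)) = -3 + (2*C)*(1/(2*C)) = -3 + 1 = -2)
z = -5 (z = -7 + (-6 + 2*4) = -7 + (-6 + 8) = -7 + 2 = -5)
(-26*4)*(z + h(-1)) = (-26*4)*(-5 - 2) = -104*(-7) = 728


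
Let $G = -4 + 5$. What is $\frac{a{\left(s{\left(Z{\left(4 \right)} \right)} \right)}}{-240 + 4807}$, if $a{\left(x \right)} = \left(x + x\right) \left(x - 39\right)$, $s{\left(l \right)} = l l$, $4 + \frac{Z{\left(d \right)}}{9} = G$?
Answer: $\frac{1006020}{4567} \approx 220.28$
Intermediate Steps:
$G = 1$
$Z{\left(d \right)} = -27$ ($Z{\left(d \right)} = -36 + 9 \cdot 1 = -36 + 9 = -27$)
$s{\left(l \right)} = l^{2}$
$a{\left(x \right)} = 2 x \left(-39 + x\right)$
$\frac{a{\left(s{\left(Z{\left(4 \right)} \right)} \right)}}{-240 + 4807} = \frac{2 \left(-27\right)^{2} \left(-39 + \left(-27\right)^{2}\right)}{-240 + 4807} = \frac{2 \cdot 729 \left(-39 + 729\right)}{4567} = 2 \cdot 729 \cdot 690 \cdot \frac{1}{4567} = 1006020 \cdot \frac{1}{4567} = \frac{1006020}{4567}$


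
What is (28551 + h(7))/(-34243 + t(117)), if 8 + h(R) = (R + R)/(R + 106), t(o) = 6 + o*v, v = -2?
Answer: -3225373/3895223 ≈ -0.82803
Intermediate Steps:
t(o) = 6 - 2*o (t(o) = 6 + o*(-2) = 6 - 2*o)
h(R) = -8 + 2*R/(106 + R) (h(R) = -8 + (R + R)/(R + 106) = -8 + (2*R)/(106 + R) = -8 + 2*R/(106 + R))
(28551 + h(7))/(-34243 + t(117)) = (28551 + 2*(-424 - 3*7)/(106 + 7))/(-34243 + (6 - 2*117)) = (28551 + 2*(-424 - 21)/113)/(-34243 + (6 - 234)) = (28551 + 2*(1/113)*(-445))/(-34243 - 228) = (28551 - 890/113)/(-34471) = (3225373/113)*(-1/34471) = -3225373/3895223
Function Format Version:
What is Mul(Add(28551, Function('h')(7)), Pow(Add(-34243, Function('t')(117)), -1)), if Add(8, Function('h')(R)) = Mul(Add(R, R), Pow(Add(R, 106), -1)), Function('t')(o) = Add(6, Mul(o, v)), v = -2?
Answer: Rational(-3225373, 3895223) ≈ -0.82803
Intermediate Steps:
Function('t')(o) = Add(6, Mul(-2, o)) (Function('t')(o) = Add(6, Mul(o, -2)) = Add(6, Mul(-2, o)))
Function('h')(R) = Add(-8, Mul(2, R, Pow(Add(106, R), -1))) (Function('h')(R) = Add(-8, Mul(Add(R, R), Pow(Add(R, 106), -1))) = Add(-8, Mul(Mul(2, R), Pow(Add(106, R), -1))) = Add(-8, Mul(2, R, Pow(Add(106, R), -1))))
Mul(Add(28551, Function('h')(7)), Pow(Add(-34243, Function('t')(117)), -1)) = Mul(Add(28551, Mul(2, Pow(Add(106, 7), -1), Add(-424, Mul(-3, 7)))), Pow(Add(-34243, Add(6, Mul(-2, 117))), -1)) = Mul(Add(28551, Mul(2, Pow(113, -1), Add(-424, -21))), Pow(Add(-34243, Add(6, -234)), -1)) = Mul(Add(28551, Mul(2, Rational(1, 113), -445)), Pow(Add(-34243, -228), -1)) = Mul(Add(28551, Rational(-890, 113)), Pow(-34471, -1)) = Mul(Rational(3225373, 113), Rational(-1, 34471)) = Rational(-3225373, 3895223)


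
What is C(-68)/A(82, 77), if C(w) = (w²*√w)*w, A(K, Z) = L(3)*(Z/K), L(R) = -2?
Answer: 25783424*I*√17/77 ≈ 1.3806e+6*I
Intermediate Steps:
A(K, Z) = -2*Z/K
C(w) = w^(7/2) (C(w) = w^(5/2)*w = w^(7/2))
C(-68)/A(82, 77) = (-68)^(7/2)/((-2*77/82)) = (-628864*I*√17)/((-2*77*1/82)) = (-628864*I*√17)/(-77/41) = -628864*I*√17*(-41/77) = 25783424*I*√17/77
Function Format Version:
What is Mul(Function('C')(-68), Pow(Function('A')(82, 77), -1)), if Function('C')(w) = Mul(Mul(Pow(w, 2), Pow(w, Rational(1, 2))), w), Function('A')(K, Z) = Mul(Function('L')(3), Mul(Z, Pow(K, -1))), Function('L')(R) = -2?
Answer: Mul(Rational(25783424, 77), I, Pow(17, Rational(1, 2))) ≈ Mul(1.3806e+6, I)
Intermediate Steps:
Function('A')(K, Z) = Mul(-2, Z, Pow(K, -1)) (Function('A')(K, Z) = Mul(-2, Mul(Z, Pow(K, -1))) = Mul(-2, Z, Pow(K, -1)))
Function('C')(w) = Pow(w, Rational(7, 2)) (Function('C')(w) = Mul(Pow(w, Rational(5, 2)), w) = Pow(w, Rational(7, 2)))
Mul(Function('C')(-68), Pow(Function('A')(82, 77), -1)) = Mul(Pow(-68, Rational(7, 2)), Pow(Mul(-2, 77, Pow(82, -1)), -1)) = Mul(Mul(-628864, I, Pow(17, Rational(1, 2))), Pow(Mul(-2, 77, Rational(1, 82)), -1)) = Mul(Mul(-628864, I, Pow(17, Rational(1, 2))), Pow(Rational(-77, 41), -1)) = Mul(Mul(-628864, I, Pow(17, Rational(1, 2))), Rational(-41, 77)) = Mul(Rational(25783424, 77), I, Pow(17, Rational(1, 2)))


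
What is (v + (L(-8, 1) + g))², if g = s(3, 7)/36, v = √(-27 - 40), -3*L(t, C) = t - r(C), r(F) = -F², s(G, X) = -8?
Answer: -5066/81 + 38*I*√67/9 ≈ -62.543 + 34.56*I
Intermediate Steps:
L(t, C) = -t/3 - C²/3 (L(t, C) = -(t - (-1)*C²)/3 = -(t + C²)/3 = -t/3 - C²/3)
v = I*√67 (v = √(-67) = I*√67 ≈ 8.1853*I)
g = -2/9 (g = -8/36 = -8*1/36 = -2/9 ≈ -0.22222)
(v + (L(-8, 1) + g))² = (I*√67 + ((-⅓*(-8) - ⅓*1²) - 2/9))² = (I*√67 + ((8/3 - ⅓*1) - 2/9))² = (I*√67 + ((8/3 - ⅓) - 2/9))² = (I*√67 + (7/3 - 2/9))² = (I*√67 + 19/9)² = (19/9 + I*√67)²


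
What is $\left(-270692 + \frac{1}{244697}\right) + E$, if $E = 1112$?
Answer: $- \frac{65965417259}{244697} \approx -2.6958 \cdot 10^{5}$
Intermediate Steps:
$\left(-270692 + \frac{1}{244697}\right) + E = \left(-270692 + \frac{1}{244697}\right) + 1112 = - \frac{66237520323}{244697} + 1112 = - \frac{65965417259}{244697}$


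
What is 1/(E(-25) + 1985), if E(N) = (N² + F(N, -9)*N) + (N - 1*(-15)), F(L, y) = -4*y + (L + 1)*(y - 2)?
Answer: -1/4900 ≈ -0.00020408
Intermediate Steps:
F(L, y) = -4*y + (1 + L)*(-2 + y)
E(N) = 15 + N + N² + N*(25 - 11*N) (E(N) = (N² + (-2 - 3*(-9) - 2*N + N*(-9))*N) + (N - 1*(-15)) = (N² + (-2 + 27 - 2*N - 9*N)*N) + (N + 15) = (N² + (25 - 11*N)*N) + (15 + N) = (N² + N*(25 - 11*N)) + (15 + N) = 15 + N + N² + N*(25 - 11*N))
1/(E(-25) + 1985) = 1/((15 - 10*(-25)² + 26*(-25)) + 1985) = 1/((15 - 10*625 - 650) + 1985) = 1/((15 - 6250 - 650) + 1985) = 1/(-6885 + 1985) = 1/(-4900) = -1/4900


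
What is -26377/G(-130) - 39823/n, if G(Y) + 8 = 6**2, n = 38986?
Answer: -514724383/545804 ≈ -943.06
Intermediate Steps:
G(Y) = 28 (G(Y) = -8 + 6**2 = -8 + 36 = 28)
-26377/G(-130) - 39823/n = -26377/28 - 39823/38986 = -514724383/545804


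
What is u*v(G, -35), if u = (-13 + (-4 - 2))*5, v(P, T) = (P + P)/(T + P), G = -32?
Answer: -6080/67 ≈ -90.746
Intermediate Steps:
v(P, T) = 2*P/(P + T) (v(P, T) = (2*P)/(P + T) = 2*P/(P + T))
u = -95 (u = (-13 - 6)*5 = -19*5 = -95)
u*v(G, -35) = -190*(-32)/(-32 - 35) = -190*(-32)/(-67) = -190*(-32)*(-1)/67 = -95*64/67 = -6080/67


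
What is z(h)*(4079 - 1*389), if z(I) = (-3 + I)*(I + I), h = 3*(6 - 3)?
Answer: 398520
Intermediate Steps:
h = 9 (h = 3*3 = 9)
z(I) = 2*I*(-3 + I) (z(I) = (-3 + I)*(2*I) = 2*I*(-3 + I))
z(h)*(4079 - 1*389) = (2*9*(-3 + 9))*(4079 - 1*389) = (2*9*6)*(4079 - 389) = 108*3690 = 398520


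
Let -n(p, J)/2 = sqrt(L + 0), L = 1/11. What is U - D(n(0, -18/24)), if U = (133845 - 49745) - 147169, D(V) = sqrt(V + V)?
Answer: -63069 - 2*I*11**(3/4)/11 ≈ -63069.0 - 1.0982*I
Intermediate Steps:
L = 1/11 ≈ 0.090909
n(p, J) = -2*sqrt(11)/11 (n(p, J) = -2*sqrt(1/11 + 0) = -2*sqrt(11)/11)
D(V) = sqrt(2)*sqrt(V) (D(V) = sqrt(2*V) = sqrt(2)*sqrt(V))
U = -63069 (U = 84100 - 147169 = -63069)
U - D(n(0, -18/24)) = -63069 - sqrt(2)*sqrt(-2*sqrt(11)/11) = -63069 - sqrt(2)*I*11**(3/4)*(11*sqrt(2))/121 = -63069 - 2*I*11**(3/4)/11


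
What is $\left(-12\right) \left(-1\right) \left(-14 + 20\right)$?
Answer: $72$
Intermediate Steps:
$\left(-12\right) \left(-1\right) \left(-14 + 20\right) = 12 \cdot 6 = 72$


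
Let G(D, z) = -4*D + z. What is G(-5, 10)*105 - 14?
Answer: 3136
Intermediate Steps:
G(D, z) = z - 4*D
G(-5, 10)*105 - 14 = (10 - 4*(-5))*105 - 14 = (10 + 20)*105 - 14 = 30*105 - 14 = 3150 - 14 = 3136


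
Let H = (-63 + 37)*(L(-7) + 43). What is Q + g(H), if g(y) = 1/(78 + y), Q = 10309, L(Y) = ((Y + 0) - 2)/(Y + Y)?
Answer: 76255666/7397 ≈ 10309.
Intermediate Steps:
L(Y) = (-2 + Y)/(2*Y) (L(Y) = (Y - 2)/((2*Y)) = (-2 + Y)*(1/(2*Y)) = (-2 + Y)/(2*Y))
H = -7943/7 (H = (-63 + 37)*((½)*(-2 - 7)/(-7) + 43) = -26*((½)*(-⅐)*(-9) + 43) = -26*(9/14 + 43) = -26*611/14 = -7943/7 ≈ -1134.7)
Q + g(H) = 10309 + 1/(78 - 7943/7) = 10309 + 1/(-7397/7) = 10309 - 7/7397 = 76255666/7397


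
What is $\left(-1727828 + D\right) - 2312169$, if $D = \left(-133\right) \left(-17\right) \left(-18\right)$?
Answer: $-4080695$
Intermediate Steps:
$D = -40698$ ($D = 2261 \left(-18\right) = -40698$)
$\left(-1727828 + D\right) - 2312169 = \left(-1727828 - 40698\right) - 2312169 = -1768526 - 2312169 = -4080695$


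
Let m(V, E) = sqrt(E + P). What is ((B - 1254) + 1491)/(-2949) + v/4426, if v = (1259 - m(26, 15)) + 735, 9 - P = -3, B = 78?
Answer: 747686/2175379 - 3*sqrt(3)/4426 ≈ 0.34253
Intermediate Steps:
P = 12 (P = 9 - 1*(-3) = 9 + 3 = 12)
m(V, E) = sqrt(12 + E) (m(V, E) = sqrt(E + 12) = sqrt(12 + E))
v = 1994 - 3*sqrt(3) (v = (1259 - sqrt(12 + 15)) + 735 = (1259 - sqrt(27)) + 735 = (1259 - 3*sqrt(3)) + 735 = 1994 - 3*sqrt(3) ≈ 1988.8)
((B - 1254) + 1491)/(-2949) + v/4426 = ((78 - 1254) + 1491)/(-2949) + (1994 - 3*sqrt(3))/4426 = (-1176 + 1491)*(-1/2949) + (1994 - 3*sqrt(3))*(1/4426) = 315*(-1/2949) + (997/2213 - 3*sqrt(3)/4426) = -105/983 + (997/2213 - 3*sqrt(3)/4426) = 747686/2175379 - 3*sqrt(3)/4426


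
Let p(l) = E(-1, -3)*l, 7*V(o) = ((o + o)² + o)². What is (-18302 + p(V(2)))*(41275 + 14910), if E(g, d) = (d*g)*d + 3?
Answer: -7307308730/7 ≈ -1.0439e+9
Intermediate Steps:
E(g, d) = 3 + g*d² (E(g, d) = g*d² + 3 = 3 + g*d²)
V(o) = (o + 4*o²)²/7 (V(o) = ((o + o)² + o)²/7 = ((2*o)² + o)²/7 = (4*o² + o)²/7 = (o + 4*o²)²/7)
p(l) = -6*l (p(l) = (3 - 1*(-3)²)*l = (3 - 1*9)*l = (3 - 9)*l = -6*l)
(-18302 + p(V(2)))*(41275 + 14910) = (-18302 - 6*2²*(1 + 4*2)²/7)*(41275 + 14910) = (-18302 - 6*4*(1 + 8)²/7)*56185 = (-18302 - 6*4*9²/7)*56185 = (-18302 - 6*4*81/7)*56185 = (-18302 - 6*324/7)*56185 = (-18302 - 1944/7)*56185 = -130058/7*56185 = -7307308730/7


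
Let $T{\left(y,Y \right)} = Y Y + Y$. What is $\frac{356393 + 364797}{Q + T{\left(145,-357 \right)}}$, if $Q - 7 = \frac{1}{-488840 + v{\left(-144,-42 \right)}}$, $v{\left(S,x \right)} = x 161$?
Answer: $\frac{357423206380}{62990518597} \approx 5.6742$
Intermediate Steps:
$v{\left(S,x \right)} = 161 x$
$Q = \frac{3469213}{495602}$ ($Q = 7 + \frac{1}{-488840 + 161 \left(-42\right)} = 7 + \frac{1}{-488840 - 6762} = 7 + \frac{1}{-495602} = 7 - \frac{1}{495602} = \frac{3469213}{495602} \approx 7.0$)
$T{\left(y,Y \right)} = Y + Y^{2}$ ($T{\left(y,Y \right)} = Y^{2} + Y = Y + Y^{2}$)
$\frac{356393 + 364797}{Q + T{\left(145,-357 \right)}} = \frac{356393 + 364797}{\frac{3469213}{495602} - 357 \left(1 - 357\right)} = \frac{721190}{\frac{3469213}{495602} - -127092} = \frac{721190}{\frac{3469213}{495602} + 127092} = \frac{721190}{\frac{62990518597}{495602}} = 721190 \cdot \frac{495602}{62990518597} = \frac{357423206380}{62990518597}$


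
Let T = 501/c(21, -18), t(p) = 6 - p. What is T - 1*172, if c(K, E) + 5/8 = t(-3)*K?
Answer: -255196/1507 ≈ -169.34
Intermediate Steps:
c(K, E) = -5/8 + 9*K (c(K, E) = -5/8 + (6 - 1*(-3))*K = -5/8 + (6 + 3)*K = -5/8 + 9*K)
T = 4008/1507 (T = 501/(-5/8 + 9*21) = 501/(-5/8 + 189) = 501/(1507/8) = 501*(8/1507) = 4008/1507 ≈ 2.6596)
T - 1*172 = 4008/1507 - 1*172 = 4008/1507 - 172 = -255196/1507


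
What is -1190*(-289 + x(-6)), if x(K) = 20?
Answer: 320110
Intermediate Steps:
-1190*(-289 + x(-6)) = -1190*(-289 + 20) = -1190*(-269) = 320110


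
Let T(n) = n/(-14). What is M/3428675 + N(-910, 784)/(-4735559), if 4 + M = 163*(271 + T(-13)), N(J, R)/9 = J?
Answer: 666295040323/45462739712110 ≈ 0.014656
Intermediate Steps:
T(n) = -n/14 (T(n) = n*(-1/14) = -n/14)
N(J, R) = 9*J
M = 620485/14 (M = -4 + 163*(271 - 1/14*(-13)) = -4 + 163*(271 + 13/14) = -4 + 163*(3807/14) = -4 + 620541/14 = 620485/14 ≈ 44320.)
M/3428675 + N(-910, 784)/(-4735559) = (620485/14)/3428675 + (9*(-910))/(-4735559) = (620485/14)*(1/3428675) - 8190*(-1/4735559) = 124097/9600290 + 8190/4735559 = 666295040323/45462739712110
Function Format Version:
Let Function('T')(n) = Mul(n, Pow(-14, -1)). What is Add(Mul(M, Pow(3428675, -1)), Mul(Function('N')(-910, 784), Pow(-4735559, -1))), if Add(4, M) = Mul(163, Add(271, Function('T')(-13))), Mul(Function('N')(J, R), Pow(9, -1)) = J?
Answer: Rational(666295040323, 45462739712110) ≈ 0.014656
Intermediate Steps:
Function('T')(n) = Mul(Rational(-1, 14), n) (Function('T')(n) = Mul(n, Rational(-1, 14)) = Mul(Rational(-1, 14), n))
Function('N')(J, R) = Mul(9, J)
M = Rational(620485, 14) (M = Add(-4, Mul(163, Add(271, Mul(Rational(-1, 14), -13)))) = Add(-4, Mul(163, Add(271, Rational(13, 14)))) = Add(-4, Mul(163, Rational(3807, 14))) = Add(-4, Rational(620541, 14)) = Rational(620485, 14) ≈ 44320.)
Add(Mul(M, Pow(3428675, -1)), Mul(Function('N')(-910, 784), Pow(-4735559, -1))) = Add(Mul(Rational(620485, 14), Pow(3428675, -1)), Mul(Mul(9, -910), Pow(-4735559, -1))) = Add(Mul(Rational(620485, 14), Rational(1, 3428675)), Mul(-8190, Rational(-1, 4735559))) = Add(Rational(124097, 9600290), Rational(8190, 4735559)) = Rational(666295040323, 45462739712110)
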